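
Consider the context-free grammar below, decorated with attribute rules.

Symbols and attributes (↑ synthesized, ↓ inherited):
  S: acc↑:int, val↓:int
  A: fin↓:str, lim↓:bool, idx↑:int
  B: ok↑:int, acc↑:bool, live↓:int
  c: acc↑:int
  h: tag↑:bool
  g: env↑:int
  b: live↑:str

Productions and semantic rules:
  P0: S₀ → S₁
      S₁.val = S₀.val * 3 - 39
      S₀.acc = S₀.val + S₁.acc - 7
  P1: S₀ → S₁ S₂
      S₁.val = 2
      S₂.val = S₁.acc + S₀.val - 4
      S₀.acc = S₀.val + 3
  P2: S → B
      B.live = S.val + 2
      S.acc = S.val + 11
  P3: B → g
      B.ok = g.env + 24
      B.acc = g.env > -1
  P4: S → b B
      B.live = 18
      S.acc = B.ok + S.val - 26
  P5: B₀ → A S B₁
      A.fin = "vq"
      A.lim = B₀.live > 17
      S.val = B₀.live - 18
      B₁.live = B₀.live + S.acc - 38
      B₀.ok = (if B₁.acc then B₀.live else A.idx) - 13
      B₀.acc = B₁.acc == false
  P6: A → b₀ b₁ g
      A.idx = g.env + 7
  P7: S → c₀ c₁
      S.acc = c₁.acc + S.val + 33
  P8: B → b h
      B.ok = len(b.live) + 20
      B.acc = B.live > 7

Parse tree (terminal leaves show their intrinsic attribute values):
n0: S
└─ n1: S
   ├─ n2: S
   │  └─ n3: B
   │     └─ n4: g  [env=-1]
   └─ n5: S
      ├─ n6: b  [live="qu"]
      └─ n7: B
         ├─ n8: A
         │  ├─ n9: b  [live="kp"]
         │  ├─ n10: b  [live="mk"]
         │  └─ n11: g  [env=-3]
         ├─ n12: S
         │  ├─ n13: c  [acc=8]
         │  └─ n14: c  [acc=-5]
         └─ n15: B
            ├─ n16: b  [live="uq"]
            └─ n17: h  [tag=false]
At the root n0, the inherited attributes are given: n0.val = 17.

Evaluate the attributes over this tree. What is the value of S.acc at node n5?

1. n0.val = 17  [given at root]
2. n1.val = 12  [S₀.val * 3 - 39]
3. n2.val = 2  [2]
4. n3.live = 4  [S.val + 2]
5. n4.env = -1  [terminal]
6. n3.ok = 23  [g.env + 24]
7. n3.acc = false  [g.env > -1]
8. n2.acc = 13  [S.val + 11]
9. n5.val = 21  [S₁.acc + S₀.val - 4]
10. n6.live = "qu"  [terminal]
11. n7.live = 18  [18]
12. n8.fin = "vq"  ["vq"]
13. n8.lim = true  [B₀.live > 17]
14. n9.live = "kp"  [terminal]
15. n10.live = "mk"  [terminal]
16. n11.env = -3  [terminal]
17. n8.idx = 4  [g.env + 7]
18. n12.val = 0  [B₀.live - 18]
19. n13.acc = 8  [terminal]
20. n14.acc = -5  [terminal]
21. n12.acc = 28  [c₁.acc + S.val + 33]
22. n15.live = 8  [B₀.live + S.acc - 38]
23. n16.live = "uq"  [terminal]
24. n17.tag = false  [terminal]
25. n15.ok = 22  [len(b.live) + 20]
26. n15.acc = true  [B.live > 7]
27. n7.ok = 5  [(if B₁.acc then B₀.live else A.idx) - 13]
28. n7.acc = false  [B₁.acc == false]
29. n5.acc = 0  [B.ok + S.val - 26]
30. n1.acc = 15  [S₀.val + 3]
31. n0.acc = 25  [S₀.val + S₁.acc - 7]

0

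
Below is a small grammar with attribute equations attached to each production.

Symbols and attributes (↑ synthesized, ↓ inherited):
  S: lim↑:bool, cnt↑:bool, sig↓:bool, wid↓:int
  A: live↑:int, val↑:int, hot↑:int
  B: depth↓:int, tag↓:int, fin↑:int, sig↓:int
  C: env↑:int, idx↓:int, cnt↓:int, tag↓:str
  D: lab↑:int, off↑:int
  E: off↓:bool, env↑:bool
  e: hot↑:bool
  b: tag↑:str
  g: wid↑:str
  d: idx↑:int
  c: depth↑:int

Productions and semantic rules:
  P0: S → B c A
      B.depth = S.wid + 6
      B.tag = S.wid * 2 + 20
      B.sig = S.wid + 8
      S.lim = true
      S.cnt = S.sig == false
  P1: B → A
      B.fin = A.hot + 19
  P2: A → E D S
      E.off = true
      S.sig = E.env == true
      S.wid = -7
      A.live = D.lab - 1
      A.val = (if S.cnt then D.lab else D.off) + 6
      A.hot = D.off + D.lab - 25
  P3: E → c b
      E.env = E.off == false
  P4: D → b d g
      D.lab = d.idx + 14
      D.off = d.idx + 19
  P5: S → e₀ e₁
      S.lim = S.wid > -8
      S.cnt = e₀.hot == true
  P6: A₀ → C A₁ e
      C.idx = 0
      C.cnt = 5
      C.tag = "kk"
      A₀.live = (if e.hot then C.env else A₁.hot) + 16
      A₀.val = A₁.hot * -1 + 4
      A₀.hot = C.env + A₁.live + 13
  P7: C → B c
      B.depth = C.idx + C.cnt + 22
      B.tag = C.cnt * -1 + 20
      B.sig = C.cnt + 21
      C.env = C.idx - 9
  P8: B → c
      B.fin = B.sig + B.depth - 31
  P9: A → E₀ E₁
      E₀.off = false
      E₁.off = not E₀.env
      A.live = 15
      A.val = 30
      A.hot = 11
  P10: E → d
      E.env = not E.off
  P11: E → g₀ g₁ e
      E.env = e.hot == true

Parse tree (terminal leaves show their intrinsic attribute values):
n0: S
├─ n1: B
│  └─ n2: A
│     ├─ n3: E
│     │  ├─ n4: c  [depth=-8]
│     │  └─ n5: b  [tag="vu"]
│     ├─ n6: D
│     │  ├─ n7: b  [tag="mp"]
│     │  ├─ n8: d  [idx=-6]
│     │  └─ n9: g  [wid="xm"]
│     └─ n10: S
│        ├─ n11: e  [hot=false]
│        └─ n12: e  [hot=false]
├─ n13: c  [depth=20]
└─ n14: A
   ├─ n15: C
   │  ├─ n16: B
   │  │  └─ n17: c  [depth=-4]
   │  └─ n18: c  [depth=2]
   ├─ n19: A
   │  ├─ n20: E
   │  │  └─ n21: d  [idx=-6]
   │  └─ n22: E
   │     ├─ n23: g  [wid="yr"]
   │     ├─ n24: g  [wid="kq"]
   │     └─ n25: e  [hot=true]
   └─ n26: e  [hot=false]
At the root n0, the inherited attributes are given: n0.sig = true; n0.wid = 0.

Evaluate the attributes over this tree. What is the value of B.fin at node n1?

1. n0.sig = true  [given at root]
2. n0.wid = 0  [given at root]
3. n1.depth = 6  [S.wid + 6]
4. n1.tag = 20  [S.wid * 2 + 20]
5. n1.sig = 8  [S.wid + 8]
6. n3.off = true  [true]
7. n4.depth = -8  [terminal]
8. n5.tag = "vu"  [terminal]
9. n3.env = false  [E.off == false]
10. n7.tag = "mp"  [terminal]
11. n8.idx = -6  [terminal]
12. n9.wid = "xm"  [terminal]
13. n6.lab = 8  [d.idx + 14]
14. n6.off = 13  [d.idx + 19]
15. n10.sig = false  [E.env == true]
16. n10.wid = -7  [-7]
17. n11.hot = false  [terminal]
18. n12.hot = false  [terminal]
19. n10.lim = true  [S.wid > -8]
20. n10.cnt = false  [e₀.hot == true]
21. n2.live = 7  [D.lab - 1]
22. n2.val = 19  [(if S.cnt then D.lab else D.off) + 6]
23. n2.hot = -4  [D.off + D.lab - 25]
24. n1.fin = 15  [A.hot + 19]
25. n13.depth = 20  [terminal]
26. n15.idx = 0  [0]
27. n15.cnt = 5  [5]
28. n15.tag = "kk"  ["kk"]
29. n16.depth = 27  [C.idx + C.cnt + 22]
30. n16.tag = 15  [C.cnt * -1 + 20]
31. n16.sig = 26  [C.cnt + 21]
32. n17.depth = -4  [terminal]
33. n16.fin = 22  [B.sig + B.depth - 31]
34. n18.depth = 2  [terminal]
35. n15.env = -9  [C.idx - 9]
36. n20.off = false  [false]
37. n21.idx = -6  [terminal]
38. n20.env = true  [not E.off]
39. n22.off = false  [not E₀.env]
40. n23.wid = "yr"  [terminal]
41. n24.wid = "kq"  [terminal]
42. n25.hot = true  [terminal]
43. n22.env = true  [e.hot == true]
44. n19.live = 15  [15]
45. n19.val = 30  [30]
46. n19.hot = 11  [11]
47. n26.hot = false  [terminal]
48. n14.live = 27  [(if e.hot then C.env else A₁.hot) + 16]
49. n14.val = -7  [A₁.hot * -1 + 4]
50. n14.hot = 19  [C.env + A₁.live + 13]
51. n0.lim = true  [true]
52. n0.cnt = false  [S.sig == false]

15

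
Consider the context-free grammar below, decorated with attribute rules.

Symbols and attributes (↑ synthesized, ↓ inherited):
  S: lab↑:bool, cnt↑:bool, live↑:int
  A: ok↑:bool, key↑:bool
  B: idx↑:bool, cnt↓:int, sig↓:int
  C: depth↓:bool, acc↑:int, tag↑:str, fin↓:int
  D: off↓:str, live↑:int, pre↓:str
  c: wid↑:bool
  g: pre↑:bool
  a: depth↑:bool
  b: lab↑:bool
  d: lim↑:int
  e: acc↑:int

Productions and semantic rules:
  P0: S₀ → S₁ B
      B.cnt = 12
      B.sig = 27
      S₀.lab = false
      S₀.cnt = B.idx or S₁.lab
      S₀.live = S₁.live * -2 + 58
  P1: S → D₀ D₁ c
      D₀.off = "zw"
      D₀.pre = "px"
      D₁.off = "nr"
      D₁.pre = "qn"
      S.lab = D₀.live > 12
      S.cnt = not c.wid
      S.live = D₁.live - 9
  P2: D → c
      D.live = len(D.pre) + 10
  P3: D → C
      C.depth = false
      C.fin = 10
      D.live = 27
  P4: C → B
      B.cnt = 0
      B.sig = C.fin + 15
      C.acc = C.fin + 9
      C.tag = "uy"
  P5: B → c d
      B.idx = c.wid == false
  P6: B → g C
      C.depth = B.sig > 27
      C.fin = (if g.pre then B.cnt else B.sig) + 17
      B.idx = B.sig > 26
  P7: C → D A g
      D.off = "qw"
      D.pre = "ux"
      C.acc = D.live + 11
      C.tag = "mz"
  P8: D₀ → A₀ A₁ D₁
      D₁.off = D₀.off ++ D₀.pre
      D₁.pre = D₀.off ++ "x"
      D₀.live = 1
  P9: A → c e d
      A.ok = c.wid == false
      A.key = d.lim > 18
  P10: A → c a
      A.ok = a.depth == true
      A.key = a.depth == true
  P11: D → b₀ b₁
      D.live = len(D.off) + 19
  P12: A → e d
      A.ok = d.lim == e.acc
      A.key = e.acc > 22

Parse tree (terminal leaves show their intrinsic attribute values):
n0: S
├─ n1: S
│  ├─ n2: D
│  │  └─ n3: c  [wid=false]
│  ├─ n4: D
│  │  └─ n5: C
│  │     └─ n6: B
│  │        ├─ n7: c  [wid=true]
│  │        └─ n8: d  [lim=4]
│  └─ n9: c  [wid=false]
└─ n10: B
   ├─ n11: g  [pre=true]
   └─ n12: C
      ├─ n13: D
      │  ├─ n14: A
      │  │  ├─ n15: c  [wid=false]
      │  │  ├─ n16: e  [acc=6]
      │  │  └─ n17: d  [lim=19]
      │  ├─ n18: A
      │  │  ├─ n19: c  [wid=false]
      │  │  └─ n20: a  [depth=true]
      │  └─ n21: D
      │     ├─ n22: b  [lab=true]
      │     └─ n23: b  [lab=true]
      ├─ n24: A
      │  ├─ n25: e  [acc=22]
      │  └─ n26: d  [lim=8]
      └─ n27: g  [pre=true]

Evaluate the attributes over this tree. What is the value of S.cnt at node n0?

true

1. n2.off = "zw"  ["zw"]
2. n2.pre = "px"  ["px"]
3. n3.wid = false  [terminal]
4. n2.live = 12  [len(D.pre) + 10]
5. n4.off = "nr"  ["nr"]
6. n4.pre = "qn"  ["qn"]
7. n5.depth = false  [false]
8. n5.fin = 10  [10]
9. n6.cnt = 0  [0]
10. n6.sig = 25  [C.fin + 15]
11. n7.wid = true  [terminal]
12. n8.lim = 4  [terminal]
13. n6.idx = false  [c.wid == false]
14. n5.acc = 19  [C.fin + 9]
15. n5.tag = "uy"  ["uy"]
16. n4.live = 27  [27]
17. n9.wid = false  [terminal]
18. n1.lab = false  [D₀.live > 12]
19. n1.cnt = true  [not c.wid]
20. n1.live = 18  [D₁.live - 9]
21. n10.cnt = 12  [12]
22. n10.sig = 27  [27]
23. n11.pre = true  [terminal]
24. n12.depth = false  [B.sig > 27]
25. n12.fin = 29  [(if g.pre then B.cnt else B.sig) + 17]
26. n13.off = "qw"  ["qw"]
27. n13.pre = "ux"  ["ux"]
28. n15.wid = false  [terminal]
29. n16.acc = 6  [terminal]
30. n17.lim = 19  [terminal]
31. n14.ok = true  [c.wid == false]
32. n14.key = true  [d.lim > 18]
33. n19.wid = false  [terminal]
34. n20.depth = true  [terminal]
35. n18.ok = true  [a.depth == true]
36. n18.key = true  [a.depth == true]
37. n21.off = "qwux"  [D₀.off ++ D₀.pre]
38. n21.pre = "qwx"  [D₀.off ++ "x"]
39. n22.lab = true  [terminal]
40. n23.lab = true  [terminal]
41. n21.live = 23  [len(D.off) + 19]
42. n13.live = 1  [1]
43. n25.acc = 22  [terminal]
44. n26.lim = 8  [terminal]
45. n24.ok = false  [d.lim == e.acc]
46. n24.key = false  [e.acc > 22]
47. n27.pre = true  [terminal]
48. n12.acc = 12  [D.live + 11]
49. n12.tag = "mz"  ["mz"]
50. n10.idx = true  [B.sig > 26]
51. n0.lab = false  [false]
52. n0.cnt = true  [B.idx or S₁.lab]
53. n0.live = 22  [S₁.live * -2 + 58]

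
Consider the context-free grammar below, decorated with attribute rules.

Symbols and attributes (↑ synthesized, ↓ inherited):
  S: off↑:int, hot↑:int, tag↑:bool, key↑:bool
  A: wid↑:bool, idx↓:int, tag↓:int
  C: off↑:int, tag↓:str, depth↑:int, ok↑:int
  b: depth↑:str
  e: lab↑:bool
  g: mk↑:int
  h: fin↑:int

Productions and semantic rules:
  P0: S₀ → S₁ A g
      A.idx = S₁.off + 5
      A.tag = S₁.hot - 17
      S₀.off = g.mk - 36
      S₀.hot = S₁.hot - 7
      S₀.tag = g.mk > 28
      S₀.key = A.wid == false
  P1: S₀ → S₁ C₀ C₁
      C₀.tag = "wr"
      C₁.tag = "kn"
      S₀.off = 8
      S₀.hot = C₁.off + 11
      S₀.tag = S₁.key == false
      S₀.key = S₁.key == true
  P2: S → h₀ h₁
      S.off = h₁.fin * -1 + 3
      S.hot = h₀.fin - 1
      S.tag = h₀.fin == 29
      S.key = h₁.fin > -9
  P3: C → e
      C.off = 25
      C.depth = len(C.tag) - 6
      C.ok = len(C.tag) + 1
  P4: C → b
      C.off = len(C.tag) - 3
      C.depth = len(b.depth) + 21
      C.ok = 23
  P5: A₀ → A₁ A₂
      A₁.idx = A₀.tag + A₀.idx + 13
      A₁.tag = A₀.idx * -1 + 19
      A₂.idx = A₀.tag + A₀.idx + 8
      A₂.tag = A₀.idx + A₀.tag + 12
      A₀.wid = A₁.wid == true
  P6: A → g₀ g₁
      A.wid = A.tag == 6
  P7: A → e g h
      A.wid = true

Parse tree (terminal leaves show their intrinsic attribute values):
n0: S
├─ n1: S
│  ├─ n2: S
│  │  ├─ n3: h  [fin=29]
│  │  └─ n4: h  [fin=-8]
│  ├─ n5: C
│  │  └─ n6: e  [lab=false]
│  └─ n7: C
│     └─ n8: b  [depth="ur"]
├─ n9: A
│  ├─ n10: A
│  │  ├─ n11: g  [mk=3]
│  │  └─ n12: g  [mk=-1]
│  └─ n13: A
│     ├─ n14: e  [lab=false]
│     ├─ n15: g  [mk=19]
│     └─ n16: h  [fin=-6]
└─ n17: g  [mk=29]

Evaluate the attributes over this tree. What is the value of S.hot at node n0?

1. n3.fin = 29  [terminal]
2. n4.fin = -8  [terminal]
3. n2.off = 11  [h₁.fin * -1 + 3]
4. n2.hot = 28  [h₀.fin - 1]
5. n2.tag = true  [h₀.fin == 29]
6. n2.key = true  [h₁.fin > -9]
7. n5.tag = "wr"  ["wr"]
8. n6.lab = false  [terminal]
9. n5.off = 25  [25]
10. n5.depth = -4  [len(C.tag) - 6]
11. n5.ok = 3  [len(C.tag) + 1]
12. n7.tag = "kn"  ["kn"]
13. n8.depth = "ur"  [terminal]
14. n7.off = -1  [len(C.tag) - 3]
15. n7.depth = 23  [len(b.depth) + 21]
16. n7.ok = 23  [23]
17. n1.off = 8  [8]
18. n1.hot = 10  [C₁.off + 11]
19. n1.tag = false  [S₁.key == false]
20. n1.key = true  [S₁.key == true]
21. n9.idx = 13  [S₁.off + 5]
22. n9.tag = -7  [S₁.hot - 17]
23. n10.idx = 19  [A₀.tag + A₀.idx + 13]
24. n10.tag = 6  [A₀.idx * -1 + 19]
25. n11.mk = 3  [terminal]
26. n12.mk = -1  [terminal]
27. n10.wid = true  [A.tag == 6]
28. n13.idx = 14  [A₀.tag + A₀.idx + 8]
29. n13.tag = 18  [A₀.idx + A₀.tag + 12]
30. n14.lab = false  [terminal]
31. n15.mk = 19  [terminal]
32. n16.fin = -6  [terminal]
33. n13.wid = true  [true]
34. n9.wid = true  [A₁.wid == true]
35. n17.mk = 29  [terminal]
36. n0.off = -7  [g.mk - 36]
37. n0.hot = 3  [S₁.hot - 7]
38. n0.tag = true  [g.mk > 28]
39. n0.key = false  [A.wid == false]

3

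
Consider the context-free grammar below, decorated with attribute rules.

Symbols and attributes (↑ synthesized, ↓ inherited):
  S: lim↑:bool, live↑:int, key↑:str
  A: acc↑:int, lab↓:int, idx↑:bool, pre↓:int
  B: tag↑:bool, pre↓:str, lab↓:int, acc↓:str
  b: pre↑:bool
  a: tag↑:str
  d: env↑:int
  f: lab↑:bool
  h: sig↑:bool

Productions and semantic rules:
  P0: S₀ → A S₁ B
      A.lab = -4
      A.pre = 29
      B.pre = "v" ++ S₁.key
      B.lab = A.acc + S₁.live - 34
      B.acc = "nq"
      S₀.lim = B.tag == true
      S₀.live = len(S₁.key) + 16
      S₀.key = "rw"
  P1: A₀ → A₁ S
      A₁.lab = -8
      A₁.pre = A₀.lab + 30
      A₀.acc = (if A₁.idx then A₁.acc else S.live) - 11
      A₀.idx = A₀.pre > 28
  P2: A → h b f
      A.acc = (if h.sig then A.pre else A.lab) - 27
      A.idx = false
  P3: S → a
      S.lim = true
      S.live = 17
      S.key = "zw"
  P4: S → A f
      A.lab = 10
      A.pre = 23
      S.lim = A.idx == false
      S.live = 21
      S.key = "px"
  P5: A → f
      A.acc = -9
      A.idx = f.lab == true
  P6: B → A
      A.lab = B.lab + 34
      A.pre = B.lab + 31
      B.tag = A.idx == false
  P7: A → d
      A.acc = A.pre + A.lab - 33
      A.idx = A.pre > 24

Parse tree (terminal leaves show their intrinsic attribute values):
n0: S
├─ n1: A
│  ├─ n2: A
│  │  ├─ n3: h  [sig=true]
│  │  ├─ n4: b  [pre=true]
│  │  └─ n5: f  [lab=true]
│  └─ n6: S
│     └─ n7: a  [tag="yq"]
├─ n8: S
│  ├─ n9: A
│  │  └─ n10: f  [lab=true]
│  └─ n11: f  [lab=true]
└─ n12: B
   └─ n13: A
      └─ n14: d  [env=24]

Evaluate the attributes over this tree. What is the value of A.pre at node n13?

24

1. n1.lab = -4  [-4]
2. n1.pre = 29  [29]
3. n2.lab = -8  [-8]
4. n2.pre = 26  [A₀.lab + 30]
5. n3.sig = true  [terminal]
6. n4.pre = true  [terminal]
7. n5.lab = true  [terminal]
8. n2.acc = -1  [(if h.sig then A.pre else A.lab) - 27]
9. n2.idx = false  [false]
10. n7.tag = "yq"  [terminal]
11. n6.lim = true  [true]
12. n6.live = 17  [17]
13. n6.key = "zw"  ["zw"]
14. n1.acc = 6  [(if A₁.idx then A₁.acc else S.live) - 11]
15. n1.idx = true  [A₀.pre > 28]
16. n9.lab = 10  [10]
17. n9.pre = 23  [23]
18. n10.lab = true  [terminal]
19. n9.acc = -9  [-9]
20. n9.idx = true  [f.lab == true]
21. n11.lab = true  [terminal]
22. n8.lim = false  [A.idx == false]
23. n8.live = 21  [21]
24. n8.key = "px"  ["px"]
25. n12.pre = "vpx"  ["v" ++ S₁.key]
26. n12.lab = -7  [A.acc + S₁.live - 34]
27. n12.acc = "nq"  ["nq"]
28. n13.lab = 27  [B.lab + 34]
29. n13.pre = 24  [B.lab + 31]
30. n14.env = 24  [terminal]
31. n13.acc = 18  [A.pre + A.lab - 33]
32. n13.idx = false  [A.pre > 24]
33. n12.tag = true  [A.idx == false]
34. n0.lim = true  [B.tag == true]
35. n0.live = 18  [len(S₁.key) + 16]
36. n0.key = "rw"  ["rw"]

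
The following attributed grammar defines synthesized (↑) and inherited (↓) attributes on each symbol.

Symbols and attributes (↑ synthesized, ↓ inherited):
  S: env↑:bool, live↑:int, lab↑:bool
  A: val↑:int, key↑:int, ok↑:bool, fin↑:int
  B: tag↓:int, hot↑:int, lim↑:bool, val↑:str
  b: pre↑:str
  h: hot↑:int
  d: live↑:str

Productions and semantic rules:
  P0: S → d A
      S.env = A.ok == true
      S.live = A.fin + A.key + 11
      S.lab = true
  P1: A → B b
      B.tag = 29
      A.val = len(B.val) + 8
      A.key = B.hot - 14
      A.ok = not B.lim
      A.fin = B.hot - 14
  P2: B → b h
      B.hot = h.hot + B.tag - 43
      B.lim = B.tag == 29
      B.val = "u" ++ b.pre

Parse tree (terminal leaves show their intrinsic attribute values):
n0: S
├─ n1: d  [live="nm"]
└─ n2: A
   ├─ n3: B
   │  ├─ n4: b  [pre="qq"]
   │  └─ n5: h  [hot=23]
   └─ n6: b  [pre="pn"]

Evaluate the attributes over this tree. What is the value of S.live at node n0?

1. n1.live = "nm"  [terminal]
2. n3.tag = 29  [29]
3. n4.pre = "qq"  [terminal]
4. n5.hot = 23  [terminal]
5. n3.hot = 9  [h.hot + B.tag - 43]
6. n3.lim = true  [B.tag == 29]
7. n3.val = "uqq"  ["u" ++ b.pre]
8. n6.pre = "pn"  [terminal]
9. n2.val = 11  [len(B.val) + 8]
10. n2.key = -5  [B.hot - 14]
11. n2.ok = false  [not B.lim]
12. n2.fin = -5  [B.hot - 14]
13. n0.env = false  [A.ok == true]
14. n0.live = 1  [A.fin + A.key + 11]
15. n0.lab = true  [true]

1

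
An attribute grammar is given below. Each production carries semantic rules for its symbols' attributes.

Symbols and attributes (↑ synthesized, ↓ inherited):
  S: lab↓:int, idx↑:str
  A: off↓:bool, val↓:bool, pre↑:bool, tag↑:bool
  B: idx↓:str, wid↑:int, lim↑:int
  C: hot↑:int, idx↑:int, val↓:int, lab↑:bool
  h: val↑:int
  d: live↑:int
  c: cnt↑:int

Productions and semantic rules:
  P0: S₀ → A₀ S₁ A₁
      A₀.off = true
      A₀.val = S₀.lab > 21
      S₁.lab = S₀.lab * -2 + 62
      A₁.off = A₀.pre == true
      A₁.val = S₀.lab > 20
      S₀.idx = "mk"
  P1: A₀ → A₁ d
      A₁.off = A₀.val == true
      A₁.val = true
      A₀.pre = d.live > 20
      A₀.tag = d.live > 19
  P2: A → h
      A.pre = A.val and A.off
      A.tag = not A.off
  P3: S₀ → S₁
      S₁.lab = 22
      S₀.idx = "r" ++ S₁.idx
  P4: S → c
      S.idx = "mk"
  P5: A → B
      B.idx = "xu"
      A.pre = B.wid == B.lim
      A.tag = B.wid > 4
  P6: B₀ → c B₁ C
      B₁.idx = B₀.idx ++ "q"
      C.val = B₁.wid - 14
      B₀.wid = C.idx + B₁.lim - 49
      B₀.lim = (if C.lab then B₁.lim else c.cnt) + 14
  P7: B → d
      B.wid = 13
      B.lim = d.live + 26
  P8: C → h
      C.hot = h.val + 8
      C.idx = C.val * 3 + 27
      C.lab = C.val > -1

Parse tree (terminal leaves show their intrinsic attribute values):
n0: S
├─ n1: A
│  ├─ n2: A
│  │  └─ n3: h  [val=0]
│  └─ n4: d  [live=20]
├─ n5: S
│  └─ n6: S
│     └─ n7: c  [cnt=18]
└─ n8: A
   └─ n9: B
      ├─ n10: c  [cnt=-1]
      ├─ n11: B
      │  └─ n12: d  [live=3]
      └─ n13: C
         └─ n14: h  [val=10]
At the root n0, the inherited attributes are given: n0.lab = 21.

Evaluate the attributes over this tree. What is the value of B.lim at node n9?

1. n0.lab = 21  [given at root]
2. n1.off = true  [true]
3. n1.val = false  [S₀.lab > 21]
4. n2.off = false  [A₀.val == true]
5. n2.val = true  [true]
6. n3.val = 0  [terminal]
7. n2.pre = false  [A.val and A.off]
8. n2.tag = true  [not A.off]
9. n4.live = 20  [terminal]
10. n1.pre = false  [d.live > 20]
11. n1.tag = true  [d.live > 19]
12. n5.lab = 20  [S₀.lab * -2 + 62]
13. n6.lab = 22  [22]
14. n7.cnt = 18  [terminal]
15. n6.idx = "mk"  ["mk"]
16. n5.idx = "rmk"  ["r" ++ S₁.idx]
17. n8.off = false  [A₀.pre == true]
18. n8.val = true  [S₀.lab > 20]
19. n9.idx = "xu"  ["xu"]
20. n10.cnt = -1  [terminal]
21. n11.idx = "xuq"  [B₀.idx ++ "q"]
22. n12.live = 3  [terminal]
23. n11.wid = 13  [13]
24. n11.lim = 29  [d.live + 26]
25. n13.val = -1  [B₁.wid - 14]
26. n14.val = 10  [terminal]
27. n13.hot = 18  [h.val + 8]
28. n13.idx = 24  [C.val * 3 + 27]
29. n13.lab = false  [C.val > -1]
30. n9.wid = 4  [C.idx + B₁.lim - 49]
31. n9.lim = 13  [(if C.lab then B₁.lim else c.cnt) + 14]
32. n8.pre = false  [B.wid == B.lim]
33. n8.tag = false  [B.wid > 4]
34. n0.idx = "mk"  ["mk"]

13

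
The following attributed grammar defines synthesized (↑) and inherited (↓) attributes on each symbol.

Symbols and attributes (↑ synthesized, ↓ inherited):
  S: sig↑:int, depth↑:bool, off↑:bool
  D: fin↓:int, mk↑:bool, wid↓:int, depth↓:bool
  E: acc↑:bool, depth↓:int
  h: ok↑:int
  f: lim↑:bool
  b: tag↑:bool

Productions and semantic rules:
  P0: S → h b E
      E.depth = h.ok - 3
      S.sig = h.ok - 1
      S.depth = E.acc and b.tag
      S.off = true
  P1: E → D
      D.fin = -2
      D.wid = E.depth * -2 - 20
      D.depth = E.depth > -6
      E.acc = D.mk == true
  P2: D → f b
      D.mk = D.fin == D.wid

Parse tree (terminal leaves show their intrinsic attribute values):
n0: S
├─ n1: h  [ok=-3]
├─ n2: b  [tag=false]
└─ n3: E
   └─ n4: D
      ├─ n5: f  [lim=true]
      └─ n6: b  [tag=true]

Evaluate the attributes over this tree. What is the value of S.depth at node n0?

1. n1.ok = -3  [terminal]
2. n2.tag = false  [terminal]
3. n3.depth = -6  [h.ok - 3]
4. n4.fin = -2  [-2]
5. n4.wid = -8  [E.depth * -2 - 20]
6. n4.depth = false  [E.depth > -6]
7. n5.lim = true  [terminal]
8. n6.tag = true  [terminal]
9. n4.mk = false  [D.fin == D.wid]
10. n3.acc = false  [D.mk == true]
11. n0.sig = -4  [h.ok - 1]
12. n0.depth = false  [E.acc and b.tag]
13. n0.off = true  [true]

false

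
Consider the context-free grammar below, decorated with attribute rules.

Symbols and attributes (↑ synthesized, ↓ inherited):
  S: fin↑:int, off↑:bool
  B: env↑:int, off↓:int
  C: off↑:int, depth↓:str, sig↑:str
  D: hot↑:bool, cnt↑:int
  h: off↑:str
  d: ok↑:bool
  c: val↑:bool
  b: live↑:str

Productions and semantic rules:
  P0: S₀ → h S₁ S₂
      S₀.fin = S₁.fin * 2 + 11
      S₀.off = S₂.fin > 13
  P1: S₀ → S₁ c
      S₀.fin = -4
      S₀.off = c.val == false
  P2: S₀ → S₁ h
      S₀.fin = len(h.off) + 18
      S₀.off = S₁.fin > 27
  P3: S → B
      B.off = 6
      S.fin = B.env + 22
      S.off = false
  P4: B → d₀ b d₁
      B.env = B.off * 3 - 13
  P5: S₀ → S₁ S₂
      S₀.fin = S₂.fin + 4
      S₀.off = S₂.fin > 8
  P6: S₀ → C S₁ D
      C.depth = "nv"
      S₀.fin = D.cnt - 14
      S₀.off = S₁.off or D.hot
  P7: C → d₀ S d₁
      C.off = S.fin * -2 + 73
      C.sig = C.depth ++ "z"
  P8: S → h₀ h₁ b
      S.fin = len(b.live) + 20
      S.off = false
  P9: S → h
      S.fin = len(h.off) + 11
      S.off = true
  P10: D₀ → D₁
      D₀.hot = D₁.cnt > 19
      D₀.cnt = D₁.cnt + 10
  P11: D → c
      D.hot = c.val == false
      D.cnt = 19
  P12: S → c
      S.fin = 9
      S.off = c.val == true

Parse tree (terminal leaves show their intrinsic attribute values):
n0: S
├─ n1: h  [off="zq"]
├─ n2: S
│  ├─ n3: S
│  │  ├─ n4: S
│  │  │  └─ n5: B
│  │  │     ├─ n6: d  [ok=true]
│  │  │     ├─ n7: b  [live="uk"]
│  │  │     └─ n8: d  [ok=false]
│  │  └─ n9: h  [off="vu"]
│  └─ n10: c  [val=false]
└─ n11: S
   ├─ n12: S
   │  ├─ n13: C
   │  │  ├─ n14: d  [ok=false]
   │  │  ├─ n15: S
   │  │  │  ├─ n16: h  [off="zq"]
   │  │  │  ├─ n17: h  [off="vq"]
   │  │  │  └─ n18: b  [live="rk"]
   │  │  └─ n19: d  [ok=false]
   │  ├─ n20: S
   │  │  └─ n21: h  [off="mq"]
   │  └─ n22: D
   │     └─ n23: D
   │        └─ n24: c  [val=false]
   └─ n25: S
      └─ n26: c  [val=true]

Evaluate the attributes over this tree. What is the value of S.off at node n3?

false

1. n1.off = "zq"  [terminal]
2. n5.off = 6  [6]
3. n6.ok = true  [terminal]
4. n7.live = "uk"  [terminal]
5. n8.ok = false  [terminal]
6. n5.env = 5  [B.off * 3 - 13]
7. n4.fin = 27  [B.env + 22]
8. n4.off = false  [false]
9. n9.off = "vu"  [terminal]
10. n3.fin = 20  [len(h.off) + 18]
11. n3.off = false  [S₁.fin > 27]
12. n10.val = false  [terminal]
13. n2.fin = -4  [-4]
14. n2.off = true  [c.val == false]
15. n13.depth = "nv"  ["nv"]
16. n14.ok = false  [terminal]
17. n16.off = "zq"  [terminal]
18. n17.off = "vq"  [terminal]
19. n18.live = "rk"  [terminal]
20. n15.fin = 22  [len(b.live) + 20]
21. n15.off = false  [false]
22. n19.ok = false  [terminal]
23. n13.off = 29  [S.fin * -2 + 73]
24. n13.sig = "nvz"  [C.depth ++ "z"]
25. n21.off = "mq"  [terminal]
26. n20.fin = 13  [len(h.off) + 11]
27. n20.off = true  [true]
28. n24.val = false  [terminal]
29. n23.hot = true  [c.val == false]
30. n23.cnt = 19  [19]
31. n22.hot = false  [D₁.cnt > 19]
32. n22.cnt = 29  [D₁.cnt + 10]
33. n12.fin = 15  [D.cnt - 14]
34. n12.off = true  [S₁.off or D.hot]
35. n26.val = true  [terminal]
36. n25.fin = 9  [9]
37. n25.off = true  [c.val == true]
38. n11.fin = 13  [S₂.fin + 4]
39. n11.off = true  [S₂.fin > 8]
40. n0.fin = 3  [S₁.fin * 2 + 11]
41. n0.off = false  [S₂.fin > 13]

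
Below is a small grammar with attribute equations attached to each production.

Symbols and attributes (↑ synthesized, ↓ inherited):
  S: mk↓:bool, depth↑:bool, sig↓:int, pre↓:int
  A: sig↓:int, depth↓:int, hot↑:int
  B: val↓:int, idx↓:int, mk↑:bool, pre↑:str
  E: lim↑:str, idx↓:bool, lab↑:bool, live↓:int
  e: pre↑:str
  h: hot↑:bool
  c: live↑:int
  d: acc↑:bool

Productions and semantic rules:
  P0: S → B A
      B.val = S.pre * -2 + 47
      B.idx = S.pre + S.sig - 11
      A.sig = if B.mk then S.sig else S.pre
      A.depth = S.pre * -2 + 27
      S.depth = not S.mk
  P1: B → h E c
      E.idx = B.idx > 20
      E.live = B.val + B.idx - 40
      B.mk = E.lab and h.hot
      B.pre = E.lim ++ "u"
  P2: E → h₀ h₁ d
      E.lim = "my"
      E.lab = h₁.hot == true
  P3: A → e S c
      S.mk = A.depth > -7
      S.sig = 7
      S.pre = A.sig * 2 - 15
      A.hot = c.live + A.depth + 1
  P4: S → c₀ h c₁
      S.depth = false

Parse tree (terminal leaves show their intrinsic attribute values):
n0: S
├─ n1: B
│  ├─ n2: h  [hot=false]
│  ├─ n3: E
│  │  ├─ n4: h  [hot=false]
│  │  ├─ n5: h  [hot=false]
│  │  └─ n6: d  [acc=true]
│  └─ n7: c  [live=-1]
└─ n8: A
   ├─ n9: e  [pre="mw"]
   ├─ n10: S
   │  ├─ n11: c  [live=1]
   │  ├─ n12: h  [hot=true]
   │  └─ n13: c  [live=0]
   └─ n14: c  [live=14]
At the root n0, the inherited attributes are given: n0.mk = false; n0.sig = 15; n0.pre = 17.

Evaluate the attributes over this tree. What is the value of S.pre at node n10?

19

1. n0.mk = false  [given at root]
2. n0.sig = 15  [given at root]
3. n0.pre = 17  [given at root]
4. n1.val = 13  [S.pre * -2 + 47]
5. n1.idx = 21  [S.pre + S.sig - 11]
6. n2.hot = false  [terminal]
7. n3.idx = true  [B.idx > 20]
8. n3.live = -6  [B.val + B.idx - 40]
9. n4.hot = false  [terminal]
10. n5.hot = false  [terminal]
11. n6.acc = true  [terminal]
12. n3.lim = "my"  ["my"]
13. n3.lab = false  [h₁.hot == true]
14. n7.live = -1  [terminal]
15. n1.mk = false  [E.lab and h.hot]
16. n1.pre = "myu"  [E.lim ++ "u"]
17. n8.sig = 17  [if B.mk then S.sig else S.pre]
18. n8.depth = -7  [S.pre * -2 + 27]
19. n9.pre = "mw"  [terminal]
20. n10.mk = false  [A.depth > -7]
21. n10.sig = 7  [7]
22. n10.pre = 19  [A.sig * 2 - 15]
23. n11.live = 1  [terminal]
24. n12.hot = true  [terminal]
25. n13.live = 0  [terminal]
26. n10.depth = false  [false]
27. n14.live = 14  [terminal]
28. n8.hot = 8  [c.live + A.depth + 1]
29. n0.depth = true  [not S.mk]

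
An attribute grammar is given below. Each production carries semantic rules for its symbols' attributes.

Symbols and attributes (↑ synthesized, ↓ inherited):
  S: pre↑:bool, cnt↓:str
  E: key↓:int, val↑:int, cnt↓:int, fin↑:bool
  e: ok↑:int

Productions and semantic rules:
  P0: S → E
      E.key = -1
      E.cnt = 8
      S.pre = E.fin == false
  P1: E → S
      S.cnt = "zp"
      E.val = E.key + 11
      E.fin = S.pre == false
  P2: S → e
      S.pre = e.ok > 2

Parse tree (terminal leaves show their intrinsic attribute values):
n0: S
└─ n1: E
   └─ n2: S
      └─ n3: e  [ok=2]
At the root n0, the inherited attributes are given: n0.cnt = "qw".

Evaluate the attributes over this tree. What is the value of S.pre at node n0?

1. n0.cnt = "qw"  [given at root]
2. n1.key = -1  [-1]
3. n1.cnt = 8  [8]
4. n2.cnt = "zp"  ["zp"]
5. n3.ok = 2  [terminal]
6. n2.pre = false  [e.ok > 2]
7. n1.val = 10  [E.key + 11]
8. n1.fin = true  [S.pre == false]
9. n0.pre = false  [E.fin == false]

false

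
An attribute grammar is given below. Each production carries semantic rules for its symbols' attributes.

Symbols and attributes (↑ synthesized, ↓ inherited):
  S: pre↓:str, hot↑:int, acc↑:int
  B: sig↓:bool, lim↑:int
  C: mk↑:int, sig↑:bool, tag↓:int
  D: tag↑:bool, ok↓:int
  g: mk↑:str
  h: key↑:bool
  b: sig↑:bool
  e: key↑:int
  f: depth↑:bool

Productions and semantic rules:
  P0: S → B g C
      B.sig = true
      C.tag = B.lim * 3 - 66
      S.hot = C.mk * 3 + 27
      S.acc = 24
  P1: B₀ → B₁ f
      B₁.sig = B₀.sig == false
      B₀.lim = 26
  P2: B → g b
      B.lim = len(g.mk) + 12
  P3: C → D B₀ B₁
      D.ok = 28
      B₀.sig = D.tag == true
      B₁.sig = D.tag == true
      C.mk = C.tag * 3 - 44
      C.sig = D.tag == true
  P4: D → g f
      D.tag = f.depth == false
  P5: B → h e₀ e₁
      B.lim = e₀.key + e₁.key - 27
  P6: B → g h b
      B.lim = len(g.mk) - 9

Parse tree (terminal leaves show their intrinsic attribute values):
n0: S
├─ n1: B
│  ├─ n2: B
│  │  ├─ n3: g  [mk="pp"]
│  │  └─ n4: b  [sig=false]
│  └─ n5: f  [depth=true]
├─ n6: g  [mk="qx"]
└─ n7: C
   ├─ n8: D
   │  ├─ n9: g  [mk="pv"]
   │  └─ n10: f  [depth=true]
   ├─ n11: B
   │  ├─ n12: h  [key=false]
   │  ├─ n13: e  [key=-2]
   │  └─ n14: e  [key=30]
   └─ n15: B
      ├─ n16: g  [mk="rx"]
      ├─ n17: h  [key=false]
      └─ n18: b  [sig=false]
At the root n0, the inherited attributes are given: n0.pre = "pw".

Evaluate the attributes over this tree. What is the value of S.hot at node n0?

3

1. n0.pre = "pw"  [given at root]
2. n1.sig = true  [true]
3. n2.sig = false  [B₀.sig == false]
4. n3.mk = "pp"  [terminal]
5. n4.sig = false  [terminal]
6. n2.lim = 14  [len(g.mk) + 12]
7. n5.depth = true  [terminal]
8. n1.lim = 26  [26]
9. n6.mk = "qx"  [terminal]
10. n7.tag = 12  [B.lim * 3 - 66]
11. n8.ok = 28  [28]
12. n9.mk = "pv"  [terminal]
13. n10.depth = true  [terminal]
14. n8.tag = false  [f.depth == false]
15. n11.sig = false  [D.tag == true]
16. n12.key = false  [terminal]
17. n13.key = -2  [terminal]
18. n14.key = 30  [terminal]
19. n11.lim = 1  [e₀.key + e₁.key - 27]
20. n15.sig = false  [D.tag == true]
21. n16.mk = "rx"  [terminal]
22. n17.key = false  [terminal]
23. n18.sig = false  [terminal]
24. n15.lim = -7  [len(g.mk) - 9]
25. n7.mk = -8  [C.tag * 3 - 44]
26. n7.sig = false  [D.tag == true]
27. n0.hot = 3  [C.mk * 3 + 27]
28. n0.acc = 24  [24]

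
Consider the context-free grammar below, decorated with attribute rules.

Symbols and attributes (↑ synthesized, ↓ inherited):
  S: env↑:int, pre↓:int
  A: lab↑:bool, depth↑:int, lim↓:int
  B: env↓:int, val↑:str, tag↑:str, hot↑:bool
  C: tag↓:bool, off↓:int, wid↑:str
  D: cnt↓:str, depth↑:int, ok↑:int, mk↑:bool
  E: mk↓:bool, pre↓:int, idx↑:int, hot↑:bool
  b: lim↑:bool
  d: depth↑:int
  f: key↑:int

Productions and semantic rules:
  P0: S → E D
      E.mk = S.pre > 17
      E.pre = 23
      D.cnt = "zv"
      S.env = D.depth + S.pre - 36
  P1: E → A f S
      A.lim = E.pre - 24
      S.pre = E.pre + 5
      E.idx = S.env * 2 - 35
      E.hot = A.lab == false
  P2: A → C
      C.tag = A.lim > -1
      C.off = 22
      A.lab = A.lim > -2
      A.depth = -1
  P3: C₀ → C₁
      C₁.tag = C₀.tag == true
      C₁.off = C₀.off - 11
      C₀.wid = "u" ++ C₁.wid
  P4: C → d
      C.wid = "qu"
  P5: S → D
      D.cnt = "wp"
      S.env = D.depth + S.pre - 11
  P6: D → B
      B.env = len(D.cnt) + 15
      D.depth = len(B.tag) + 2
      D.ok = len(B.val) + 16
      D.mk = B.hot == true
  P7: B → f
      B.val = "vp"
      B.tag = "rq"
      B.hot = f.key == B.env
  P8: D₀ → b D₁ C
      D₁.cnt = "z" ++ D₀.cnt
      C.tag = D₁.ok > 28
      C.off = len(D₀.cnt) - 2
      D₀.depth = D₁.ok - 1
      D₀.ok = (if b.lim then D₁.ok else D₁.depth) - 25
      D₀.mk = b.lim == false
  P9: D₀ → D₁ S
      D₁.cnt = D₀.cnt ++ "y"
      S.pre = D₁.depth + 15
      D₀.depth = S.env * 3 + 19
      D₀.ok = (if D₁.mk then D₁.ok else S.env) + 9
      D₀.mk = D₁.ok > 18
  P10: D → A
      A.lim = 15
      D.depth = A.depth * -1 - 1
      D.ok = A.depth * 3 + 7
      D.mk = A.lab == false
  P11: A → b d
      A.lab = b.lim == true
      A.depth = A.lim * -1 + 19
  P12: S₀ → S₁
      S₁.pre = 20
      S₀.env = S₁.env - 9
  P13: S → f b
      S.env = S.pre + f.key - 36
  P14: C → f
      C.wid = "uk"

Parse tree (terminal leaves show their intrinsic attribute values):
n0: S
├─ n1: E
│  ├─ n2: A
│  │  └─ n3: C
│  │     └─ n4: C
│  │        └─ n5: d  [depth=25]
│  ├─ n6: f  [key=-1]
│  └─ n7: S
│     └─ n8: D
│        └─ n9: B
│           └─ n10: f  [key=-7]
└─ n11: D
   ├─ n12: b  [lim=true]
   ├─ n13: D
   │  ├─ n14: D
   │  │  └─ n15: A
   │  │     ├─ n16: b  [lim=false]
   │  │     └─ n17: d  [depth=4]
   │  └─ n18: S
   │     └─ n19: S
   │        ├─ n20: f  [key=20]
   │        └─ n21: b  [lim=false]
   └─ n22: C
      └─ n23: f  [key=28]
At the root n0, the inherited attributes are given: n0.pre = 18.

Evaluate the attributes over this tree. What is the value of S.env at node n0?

9

1. n0.pre = 18  [given at root]
2. n1.mk = true  [S.pre > 17]
3. n1.pre = 23  [23]
4. n2.lim = -1  [E.pre - 24]
5. n3.tag = false  [A.lim > -1]
6. n3.off = 22  [22]
7. n4.tag = false  [C₀.tag == true]
8. n4.off = 11  [C₀.off - 11]
9. n5.depth = 25  [terminal]
10. n4.wid = "qu"  ["qu"]
11. n3.wid = "uqu"  ["u" ++ C₁.wid]
12. n2.lab = true  [A.lim > -2]
13. n2.depth = -1  [-1]
14. n6.key = -1  [terminal]
15. n7.pre = 28  [E.pre + 5]
16. n8.cnt = "wp"  ["wp"]
17. n9.env = 17  [len(D.cnt) + 15]
18. n10.key = -7  [terminal]
19. n9.val = "vp"  ["vp"]
20. n9.tag = "rq"  ["rq"]
21. n9.hot = false  [f.key == B.env]
22. n8.depth = 4  [len(B.tag) + 2]
23. n8.ok = 18  [len(B.val) + 16]
24. n8.mk = false  [B.hot == true]
25. n7.env = 21  [D.depth + S.pre - 11]
26. n1.idx = 7  [S.env * 2 - 35]
27. n1.hot = false  [A.lab == false]
28. n11.cnt = "zv"  ["zv"]
29. n12.lim = true  [terminal]
30. n13.cnt = "zzv"  ["z" ++ D₀.cnt]
31. n14.cnt = "zzvy"  [D₀.cnt ++ "y"]
32. n15.lim = 15  [15]
33. n16.lim = false  [terminal]
34. n17.depth = 4  [terminal]
35. n15.lab = false  [b.lim == true]
36. n15.depth = 4  [A.lim * -1 + 19]
37. n14.depth = -5  [A.depth * -1 - 1]
38. n14.ok = 19  [A.depth * 3 + 7]
39. n14.mk = true  [A.lab == false]
40. n18.pre = 10  [D₁.depth + 15]
41. n19.pre = 20  [20]
42. n20.key = 20  [terminal]
43. n21.lim = false  [terminal]
44. n19.env = 4  [S.pre + f.key - 36]
45. n18.env = -5  [S₁.env - 9]
46. n13.depth = 4  [S.env * 3 + 19]
47. n13.ok = 28  [(if D₁.mk then D₁.ok else S.env) + 9]
48. n13.mk = true  [D₁.ok > 18]
49. n22.tag = false  [D₁.ok > 28]
50. n22.off = 0  [len(D₀.cnt) - 2]
51. n23.key = 28  [terminal]
52. n22.wid = "uk"  ["uk"]
53. n11.depth = 27  [D₁.ok - 1]
54. n11.ok = 3  [(if b.lim then D₁.ok else D₁.depth) - 25]
55. n11.mk = false  [b.lim == false]
56. n0.env = 9  [D.depth + S.pre - 36]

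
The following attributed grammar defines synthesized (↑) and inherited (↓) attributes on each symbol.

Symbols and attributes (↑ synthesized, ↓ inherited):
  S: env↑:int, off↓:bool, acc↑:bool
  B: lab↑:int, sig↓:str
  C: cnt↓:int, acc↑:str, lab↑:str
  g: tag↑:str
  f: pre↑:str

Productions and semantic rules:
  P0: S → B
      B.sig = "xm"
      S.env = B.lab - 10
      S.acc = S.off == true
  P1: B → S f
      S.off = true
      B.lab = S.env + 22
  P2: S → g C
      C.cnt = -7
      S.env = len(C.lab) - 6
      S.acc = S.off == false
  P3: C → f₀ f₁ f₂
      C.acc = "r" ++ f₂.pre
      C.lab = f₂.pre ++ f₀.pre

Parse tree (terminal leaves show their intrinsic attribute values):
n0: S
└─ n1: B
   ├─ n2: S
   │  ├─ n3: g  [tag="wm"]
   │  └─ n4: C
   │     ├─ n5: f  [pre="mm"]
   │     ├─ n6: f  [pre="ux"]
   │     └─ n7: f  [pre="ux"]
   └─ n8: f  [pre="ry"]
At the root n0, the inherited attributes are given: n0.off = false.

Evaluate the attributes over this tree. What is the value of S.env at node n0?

10

1. n0.off = false  [given at root]
2. n1.sig = "xm"  ["xm"]
3. n2.off = true  [true]
4. n3.tag = "wm"  [terminal]
5. n4.cnt = -7  [-7]
6. n5.pre = "mm"  [terminal]
7. n6.pre = "ux"  [terminal]
8. n7.pre = "ux"  [terminal]
9. n4.acc = "rux"  ["r" ++ f₂.pre]
10. n4.lab = "uxmm"  [f₂.pre ++ f₀.pre]
11. n2.env = -2  [len(C.lab) - 6]
12. n2.acc = false  [S.off == false]
13. n8.pre = "ry"  [terminal]
14. n1.lab = 20  [S.env + 22]
15. n0.env = 10  [B.lab - 10]
16. n0.acc = false  [S.off == true]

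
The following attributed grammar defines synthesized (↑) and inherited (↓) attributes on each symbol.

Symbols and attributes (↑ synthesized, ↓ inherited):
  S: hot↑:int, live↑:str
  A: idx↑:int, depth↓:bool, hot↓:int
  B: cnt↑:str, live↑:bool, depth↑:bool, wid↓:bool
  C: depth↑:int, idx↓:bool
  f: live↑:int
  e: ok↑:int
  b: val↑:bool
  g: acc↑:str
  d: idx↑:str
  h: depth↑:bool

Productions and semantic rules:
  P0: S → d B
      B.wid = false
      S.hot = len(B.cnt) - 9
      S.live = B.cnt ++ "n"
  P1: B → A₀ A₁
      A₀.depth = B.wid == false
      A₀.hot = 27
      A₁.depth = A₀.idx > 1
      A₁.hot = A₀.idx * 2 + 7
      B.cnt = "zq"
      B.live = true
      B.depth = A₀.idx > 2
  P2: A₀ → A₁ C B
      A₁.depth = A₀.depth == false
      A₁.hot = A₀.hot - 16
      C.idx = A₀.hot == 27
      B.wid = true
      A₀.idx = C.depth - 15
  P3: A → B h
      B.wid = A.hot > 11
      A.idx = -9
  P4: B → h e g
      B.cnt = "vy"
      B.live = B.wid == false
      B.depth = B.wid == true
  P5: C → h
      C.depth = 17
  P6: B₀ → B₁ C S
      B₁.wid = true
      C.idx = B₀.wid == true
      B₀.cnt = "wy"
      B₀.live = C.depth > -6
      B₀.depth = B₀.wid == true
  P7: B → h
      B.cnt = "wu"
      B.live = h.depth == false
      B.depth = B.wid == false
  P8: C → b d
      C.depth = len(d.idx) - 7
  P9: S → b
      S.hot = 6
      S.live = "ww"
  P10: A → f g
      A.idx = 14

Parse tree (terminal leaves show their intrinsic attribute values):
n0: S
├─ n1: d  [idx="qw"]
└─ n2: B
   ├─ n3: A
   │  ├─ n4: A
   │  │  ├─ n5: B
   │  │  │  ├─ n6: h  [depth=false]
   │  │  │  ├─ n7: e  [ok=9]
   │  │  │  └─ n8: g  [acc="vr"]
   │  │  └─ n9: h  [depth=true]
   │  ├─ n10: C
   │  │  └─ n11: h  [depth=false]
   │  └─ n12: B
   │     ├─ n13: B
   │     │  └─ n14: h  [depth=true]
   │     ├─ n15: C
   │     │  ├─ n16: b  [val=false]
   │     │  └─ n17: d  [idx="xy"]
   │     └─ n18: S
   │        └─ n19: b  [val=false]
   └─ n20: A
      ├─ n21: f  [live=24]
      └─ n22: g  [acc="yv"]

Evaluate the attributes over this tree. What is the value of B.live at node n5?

1. n1.idx = "qw"  [terminal]
2. n2.wid = false  [false]
3. n3.depth = true  [B.wid == false]
4. n3.hot = 27  [27]
5. n4.depth = false  [A₀.depth == false]
6. n4.hot = 11  [A₀.hot - 16]
7. n5.wid = false  [A.hot > 11]
8. n6.depth = false  [terminal]
9. n7.ok = 9  [terminal]
10. n8.acc = "vr"  [terminal]
11. n5.cnt = "vy"  ["vy"]
12. n5.live = true  [B.wid == false]
13. n5.depth = false  [B.wid == true]
14. n9.depth = true  [terminal]
15. n4.idx = -9  [-9]
16. n10.idx = true  [A₀.hot == 27]
17. n11.depth = false  [terminal]
18. n10.depth = 17  [17]
19. n12.wid = true  [true]
20. n13.wid = true  [true]
21. n14.depth = true  [terminal]
22. n13.cnt = "wu"  ["wu"]
23. n13.live = false  [h.depth == false]
24. n13.depth = false  [B.wid == false]
25. n15.idx = true  [B₀.wid == true]
26. n16.val = false  [terminal]
27. n17.idx = "xy"  [terminal]
28. n15.depth = -5  [len(d.idx) - 7]
29. n19.val = false  [terminal]
30. n18.hot = 6  [6]
31. n18.live = "ww"  ["ww"]
32. n12.cnt = "wy"  ["wy"]
33. n12.live = true  [C.depth > -6]
34. n12.depth = true  [B₀.wid == true]
35. n3.idx = 2  [C.depth - 15]
36. n20.depth = true  [A₀.idx > 1]
37. n20.hot = 11  [A₀.idx * 2 + 7]
38. n21.live = 24  [terminal]
39. n22.acc = "yv"  [terminal]
40. n20.idx = 14  [14]
41. n2.cnt = "zq"  ["zq"]
42. n2.live = true  [true]
43. n2.depth = false  [A₀.idx > 2]
44. n0.hot = -7  [len(B.cnt) - 9]
45. n0.live = "zqn"  [B.cnt ++ "n"]

true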